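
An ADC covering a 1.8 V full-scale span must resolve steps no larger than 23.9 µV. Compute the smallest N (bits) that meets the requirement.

Number of steps required ≥ 1.8 V / 23.9 µV = 75313.81.
Need 2^N ≥ 75313.81; 2^16 = 65536, 2^17 = 131072.
Minimum N = 17.

17 bits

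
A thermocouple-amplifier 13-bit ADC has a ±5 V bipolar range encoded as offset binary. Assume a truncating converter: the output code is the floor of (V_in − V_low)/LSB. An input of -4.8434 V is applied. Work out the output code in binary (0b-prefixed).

Full-scale span = 10 V; LSB = 10/2^13 = 1.221 mV.
(-4.8434 − (−5)) / 0.0012207 = 128.287 LSBs.
⌊·⌋(128.287) = 128.
In binary (0b-prefixed): 0b10000000.

code 0b10000000 (decimal 128)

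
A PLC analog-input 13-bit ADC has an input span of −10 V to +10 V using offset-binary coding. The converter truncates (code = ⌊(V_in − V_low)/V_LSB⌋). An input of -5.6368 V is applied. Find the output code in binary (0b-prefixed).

code 0b11011111011 (decimal 1787)

Full-scale span = 20 V; LSB = 20/2^13 = 2.441 mV.
(V_in − V_low)/LSB = (-5.6368 − (−10)) / 0.00244141 = 1787.167.
⌊·⌋(1787.167) = 1787.
In binary (0b-prefixed): 0b11011111011.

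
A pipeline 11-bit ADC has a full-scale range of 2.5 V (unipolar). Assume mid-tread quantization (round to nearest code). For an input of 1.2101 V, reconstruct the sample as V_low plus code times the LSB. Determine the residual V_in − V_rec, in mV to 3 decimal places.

0.383 mV

Step size: 2.5 V ÷ 2^11 = 1.221 mV.
(1.2101 − 0)/0.0012207 = 991.3139; round gives code 991.
Code 991 maps back to 0 + 991×0.0012207 V = 1.2097168 V.
V_in − V_rec = 0.000383203 V = 0.383 mV.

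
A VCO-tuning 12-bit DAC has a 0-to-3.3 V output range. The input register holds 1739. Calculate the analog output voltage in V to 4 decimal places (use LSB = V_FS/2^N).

1.4010 V

LSB = 3.3 V / 2^12 = 0.806 mV.
V_out = 0 + 1739 × 0.000805664 V = 1.40105 V.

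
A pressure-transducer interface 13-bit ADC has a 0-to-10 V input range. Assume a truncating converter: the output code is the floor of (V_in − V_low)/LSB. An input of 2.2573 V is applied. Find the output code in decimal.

With 8192 levels over 10 V, one step is 1.221 mV.
Input sits at 1849.180 steps above V_low.
So the output code is 1849.

code 1849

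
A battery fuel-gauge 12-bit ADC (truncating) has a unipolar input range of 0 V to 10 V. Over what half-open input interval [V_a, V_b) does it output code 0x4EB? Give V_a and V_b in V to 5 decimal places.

[3.07373 V, 3.07617 V)

LSB = 10/2^12 = 2.441 mV.
Code 0x4EB = 1259 decimal.
V_a = V_low + 1259·LSB = 3.07373 V; V_b = V_low + 1260·LSB = 3.07617 V.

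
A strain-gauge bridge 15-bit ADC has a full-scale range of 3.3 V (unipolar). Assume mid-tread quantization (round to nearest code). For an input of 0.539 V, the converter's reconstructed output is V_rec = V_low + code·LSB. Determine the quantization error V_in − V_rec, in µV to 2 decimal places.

10.74 µV

Step size: 3.3 V ÷ 2^15 = 100.71 µV.
Scaled input = 5352.1067 LSBs, so code = 5352.
Reconstructed: 0.53898926 V.
Error = 0.539 − 0.53898926 = 1.07422e-05 V = 10.74 µV.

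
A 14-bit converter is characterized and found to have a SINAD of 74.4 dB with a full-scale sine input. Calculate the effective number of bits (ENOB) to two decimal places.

ENOB = (SINAD − 1.76) / 6.02 = (74.4 − 1.76)/6.02 = 12.066.

12.07 bits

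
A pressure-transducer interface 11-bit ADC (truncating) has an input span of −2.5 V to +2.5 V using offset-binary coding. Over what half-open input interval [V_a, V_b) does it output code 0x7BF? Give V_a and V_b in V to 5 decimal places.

[2.34131 V, 2.34375 V)

LSB = 5/2^11 = 2.441 mV.
Code 0x7BF = 1983 decimal.
V_a = V_low + 1983·LSB = 2.34131 V; V_b = V_low + 1984·LSB = 2.34375 V.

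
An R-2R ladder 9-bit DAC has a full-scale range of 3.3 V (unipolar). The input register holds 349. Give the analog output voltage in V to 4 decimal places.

LSB = 3.3 V / 2^9 = 6.445 mV.
V_out = 0 + 349 × 0.00644531 V = 2.24941 V.

2.2494 V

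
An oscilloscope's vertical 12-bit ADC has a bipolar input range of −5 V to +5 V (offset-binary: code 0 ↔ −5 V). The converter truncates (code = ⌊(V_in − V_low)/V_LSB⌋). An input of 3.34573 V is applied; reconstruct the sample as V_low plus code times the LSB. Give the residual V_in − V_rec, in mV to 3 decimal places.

LSB = 10/2^12 = 2.441 mV.
Scaled input = 3418.4110 LSBs, so code = 3418.
Reconstructed: 3.3447266 V.
V_in − V_rec = 0.00100344 V = 1.003 mV.

1.003 mV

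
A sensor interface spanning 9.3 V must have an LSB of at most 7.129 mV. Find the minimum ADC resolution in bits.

11 bits

Number of steps required ≥ 9.3 V / 7.129 mV = 1304.53.
Need 2^N ≥ 1304.53; 2^10 = 1024, 2^11 = 2048.
Minimum N = 11.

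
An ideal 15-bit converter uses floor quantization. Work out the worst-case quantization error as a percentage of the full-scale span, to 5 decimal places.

0.00305 %

Truncating → worst-case error = 1 LSB = V_FS/2^15, so 100/32768 = 0.00305176 % of full scale.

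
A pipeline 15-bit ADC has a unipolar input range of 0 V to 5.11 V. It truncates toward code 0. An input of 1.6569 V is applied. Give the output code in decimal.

code 10624

With 32768 levels over 5.11 V, one step is 155.94 µV.
Input sits at 10624.912 steps above V_low.
⌊·⌋(10624.912) = 10624.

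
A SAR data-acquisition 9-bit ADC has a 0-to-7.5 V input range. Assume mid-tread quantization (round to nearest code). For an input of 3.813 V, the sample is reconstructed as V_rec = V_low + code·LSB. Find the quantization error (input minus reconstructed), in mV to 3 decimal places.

Step size: 7.5 V ÷ 2^9 = 14.648 mV.
Scaled input = 260.3008 LSBs, so code = 260.
V_rec = 0 + 260·0.0146484 = 3.8085938 V.
Difference: 0.00440625 V → 4.406 mV.

4.406 mV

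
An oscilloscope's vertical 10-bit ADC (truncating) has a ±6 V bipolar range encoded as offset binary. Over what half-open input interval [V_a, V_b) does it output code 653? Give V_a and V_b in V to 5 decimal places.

[1.65234 V, 1.66406 V)

LSB = 12/2^10 = 11.719 mV.
V_a = V_low + 653·LSB = 1.65234 V; V_b = V_low + 654·LSB = 1.66406 V.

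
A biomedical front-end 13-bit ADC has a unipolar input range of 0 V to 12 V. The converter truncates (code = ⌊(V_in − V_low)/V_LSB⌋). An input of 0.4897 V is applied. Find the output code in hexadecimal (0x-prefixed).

Full-scale span = 12 V; LSB = 12/2^13 = 1.465 mV.
(0.4897 − 0) / 0.00146484 = 334.302 LSBs.
So the output code is 334.
In hexadecimal (0x-prefixed): 0x14E.

code 0x14E (decimal 334)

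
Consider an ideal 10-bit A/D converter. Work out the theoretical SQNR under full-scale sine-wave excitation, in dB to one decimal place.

62.0 dB

SNR ≈ 6.02·N + 1.76 dB = 6.02·10 + 1.76 = 61.96 dB.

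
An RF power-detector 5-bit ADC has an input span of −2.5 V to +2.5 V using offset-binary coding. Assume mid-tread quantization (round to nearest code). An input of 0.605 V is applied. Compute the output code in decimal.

code 20

Full-scale span = 5 V; LSB = 5/2^5 = 156.250 mV.
(V_in − V_low)/LSB = (0.605 − (−2.5)) / 0.15625 = 19.872.
round(19.872) = 20.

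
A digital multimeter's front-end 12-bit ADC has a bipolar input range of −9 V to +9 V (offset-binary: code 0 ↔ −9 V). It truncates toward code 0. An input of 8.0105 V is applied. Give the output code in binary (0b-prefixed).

LSB = 18 V / 4096 = 4.395 mV.
(V_in − V_low)/LSB = (8.0105 − (−9)) / 0.00439453 = 3870.834.
⌊·⌋(3870.834) = 3870.
In binary (0b-prefixed): 0b111100011110.

code 0b111100011110 (decimal 3870)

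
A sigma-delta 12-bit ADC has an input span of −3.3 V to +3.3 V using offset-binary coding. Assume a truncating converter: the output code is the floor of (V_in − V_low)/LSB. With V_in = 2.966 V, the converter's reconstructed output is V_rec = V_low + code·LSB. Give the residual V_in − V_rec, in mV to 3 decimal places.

1.156 mV

One LSB is 6.6 V / 4096 = 1.611 mV.
(2.966 − (−3.3))/0.00161133 = 3888.7176; ⌊·⌋ gives code 3888.
Reconstructed: 2.9648438 V.
V_in − V_rec = 0.00115625 V = 1.156 mV.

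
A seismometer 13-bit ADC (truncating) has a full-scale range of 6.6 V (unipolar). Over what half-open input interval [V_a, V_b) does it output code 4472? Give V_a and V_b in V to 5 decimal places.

LSB = 6.6/2^13 = 0.806 mV.
V_a = V_low + 4472·LSB = 3.60293 V; V_b = V_low + 4473·LSB = 3.60374 V.

[3.60293 V, 3.60374 V)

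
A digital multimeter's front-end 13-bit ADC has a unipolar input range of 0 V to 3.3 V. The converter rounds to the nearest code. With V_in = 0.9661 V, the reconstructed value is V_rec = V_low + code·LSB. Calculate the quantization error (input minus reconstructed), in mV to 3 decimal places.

Step size: 3.3 V ÷ 2^13 = 402.83 µV.
Scaled input = 2398.2701 LSBs, so code = 2398.
Code 2398 maps back to 0 + 2398×0.000402832 V = 0.96599121 V.
V_in − V_rec = 0.000108789 V = 0.109 mV.

0.109 mV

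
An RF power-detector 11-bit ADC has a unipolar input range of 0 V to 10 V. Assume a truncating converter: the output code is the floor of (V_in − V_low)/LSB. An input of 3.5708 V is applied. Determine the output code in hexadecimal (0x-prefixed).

With 2048 levels over 10 V, one step is 4.883 mV.
(3.5708 − 0) / 0.00488281 = 731.300 LSBs.
⌊·⌋(731.300) = 731.
In hexadecimal (0x-prefixed): 0x2DB.

code 0x2DB (decimal 731)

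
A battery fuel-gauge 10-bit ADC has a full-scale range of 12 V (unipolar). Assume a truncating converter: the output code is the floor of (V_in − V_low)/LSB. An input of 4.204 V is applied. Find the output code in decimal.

code 358

LSB = 12 V / 1024 = 11.719 mV.
(4.204 − 0) / 0.0117188 = 358.741 LSBs.
So the output code is 358.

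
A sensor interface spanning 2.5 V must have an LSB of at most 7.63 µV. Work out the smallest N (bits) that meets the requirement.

19 bits

Number of steps required ≥ 2.5 V / 7.63 µV = 327654.00.
Need 2^N ≥ 327654.00; 2^18 = 262144, 2^19 = 524288.
Minimum N = 19.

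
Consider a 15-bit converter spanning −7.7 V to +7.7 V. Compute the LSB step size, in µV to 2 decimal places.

Full-scale span = 15.4 V.
LSB = 15.4 / 2^15 = 15.4 / 32768 = 0.000469971 V = 469.97 µV.

469.97 µV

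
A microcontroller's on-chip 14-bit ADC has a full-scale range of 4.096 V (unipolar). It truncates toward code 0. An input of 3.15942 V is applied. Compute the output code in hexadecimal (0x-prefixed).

With 16384 levels over 4.096 V, one step is 250.00 µV.
(3.15942 − 0) / 0.00025 = 12637.680 LSBs.
So the output code is 12637.
In hexadecimal (0x-prefixed): 0x315D.

code 0x315D (decimal 12637)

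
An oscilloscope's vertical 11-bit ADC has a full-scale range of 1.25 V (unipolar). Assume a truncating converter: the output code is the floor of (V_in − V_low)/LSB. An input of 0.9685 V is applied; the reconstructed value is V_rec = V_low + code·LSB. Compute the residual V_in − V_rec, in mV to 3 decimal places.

Step size: 1.25 V ÷ 2^11 = 0.610 mV.
(0.9685 − 0)/0.000610352 = 1586.7904; ⌊·⌋ gives code 1586.
V_rec = 0 + 1586·0.000610352 = 0.96801758 V.
Error = 0.9685 − 0.96801758 = 0.000482422 V = 0.482 mV.

0.482 mV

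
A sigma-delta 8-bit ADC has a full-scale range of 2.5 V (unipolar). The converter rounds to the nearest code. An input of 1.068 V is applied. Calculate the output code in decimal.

LSB = 2.5 V / 256 = 9.766 mV.
(1.068 − 0) / 0.00976562 = 109.363 LSBs.
So the output code is 109.

code 109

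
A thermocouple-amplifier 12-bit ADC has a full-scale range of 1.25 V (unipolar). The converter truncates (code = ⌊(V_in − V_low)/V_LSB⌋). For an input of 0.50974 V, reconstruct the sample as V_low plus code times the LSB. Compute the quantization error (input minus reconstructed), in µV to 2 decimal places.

96.45 µV

One LSB is 1.25 V / 4096 = 305.18 µV.
(V_in − V_low)/LSB = (0.50974 − 0)/0.000305176 = 1670.3160 → code 1670 (floor).
Reconstructed: 0.50964355 V.
Difference: 9.64453e-05 V → 96.45 µV.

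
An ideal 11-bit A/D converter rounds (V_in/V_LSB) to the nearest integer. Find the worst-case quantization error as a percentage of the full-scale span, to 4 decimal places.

0.0244 %

Rounding → worst-case error = ½ LSB = V_FS/2^12, so 100/4096 = 0.0244141 % of full scale.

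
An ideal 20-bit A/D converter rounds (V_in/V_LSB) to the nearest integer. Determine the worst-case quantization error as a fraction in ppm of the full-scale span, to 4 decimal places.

Rounding → worst-case error = ½ LSB = V_FS/2^21, so 1e+06/2097152 = 0.476837 ppm of full scale.

0.4768 ppm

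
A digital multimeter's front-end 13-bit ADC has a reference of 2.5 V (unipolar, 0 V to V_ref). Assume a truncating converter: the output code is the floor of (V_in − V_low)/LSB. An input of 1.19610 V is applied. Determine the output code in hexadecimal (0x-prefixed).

code 0xF4F (decimal 3919)

Full-scale span = 2.5 V; LSB = 2.5/2^13 = 305.18 µV.
Input sits at 3919.380 steps above V_low.
So the output code is 3919.
In hexadecimal (0x-prefixed): 0xF4F.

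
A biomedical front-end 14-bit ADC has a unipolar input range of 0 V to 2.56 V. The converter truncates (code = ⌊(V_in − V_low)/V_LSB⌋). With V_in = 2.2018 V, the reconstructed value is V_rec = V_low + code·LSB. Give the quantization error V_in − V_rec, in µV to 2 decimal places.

One LSB is 2.56 V / 16384 = 156.25 µV.
(V_in − V_low)/LSB = (2.2018 − 0)/0.00015625 = 14091.5200 → code 14091 (floor).
V_rec = 0 + 14091·0.00015625 = 2.2017187 V.
Difference: 8.125e-05 V → 81.25 µV.

81.25 µV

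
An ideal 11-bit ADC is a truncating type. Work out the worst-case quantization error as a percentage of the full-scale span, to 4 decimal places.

Truncating → worst-case error = 1 LSB = V_FS/2^11, so 100/2048 = 0.0488281 % of full scale.

0.0488 %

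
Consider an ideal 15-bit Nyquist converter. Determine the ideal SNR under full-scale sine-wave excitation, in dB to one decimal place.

92.1 dB

SNR ≈ 6.02·N + 1.76 dB = 6.02·15 + 1.76 = 92.06 dB.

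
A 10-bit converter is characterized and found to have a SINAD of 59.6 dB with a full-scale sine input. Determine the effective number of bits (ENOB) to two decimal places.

9.61 bits

ENOB = (SINAD − 1.76) / 6.02 = (59.6 − 1.76)/6.02 = 9.608.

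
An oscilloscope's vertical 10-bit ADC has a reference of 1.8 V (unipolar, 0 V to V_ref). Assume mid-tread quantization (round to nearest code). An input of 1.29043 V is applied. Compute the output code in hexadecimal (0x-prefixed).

Full-scale span = 1.8 V; LSB = 1.8/2^10 = 1.758 mV.
Input sits at 734.111 steps above V_low.
So the output code is 734.
In hexadecimal (0x-prefixed): 0x2DE.

code 0x2DE (decimal 734)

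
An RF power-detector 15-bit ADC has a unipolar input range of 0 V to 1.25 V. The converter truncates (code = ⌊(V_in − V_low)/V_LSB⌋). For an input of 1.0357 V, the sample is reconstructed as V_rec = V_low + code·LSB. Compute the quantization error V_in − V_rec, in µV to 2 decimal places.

LSB = 1.25/2^15 = 38.15 µV.
(V_in − V_low)/LSB = (1.0357 − 0)/3.8147e-05 = 27150.2541 → code 27150 (floor).
Reconstructed: 1.0356903 V.
V_in − V_rec = 9.69238e-06 V = 9.69 µV.

9.69 µV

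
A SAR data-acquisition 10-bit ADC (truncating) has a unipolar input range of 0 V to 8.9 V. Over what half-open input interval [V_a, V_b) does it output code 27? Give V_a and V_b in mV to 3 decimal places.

[234.668 mV, 243.359 mV)

LSB = 8.9/2^10 = 8.691 mV.
V_a = V_low + 27·LSB = 0.234668 V; V_b = V_low + 28·LSB = 0.243359 V.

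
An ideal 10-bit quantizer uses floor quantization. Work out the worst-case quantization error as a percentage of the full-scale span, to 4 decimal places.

0.0977 %

Truncating → worst-case error = 1 LSB = V_FS/2^10, so 100/1024 = 0.0976562 % of full scale.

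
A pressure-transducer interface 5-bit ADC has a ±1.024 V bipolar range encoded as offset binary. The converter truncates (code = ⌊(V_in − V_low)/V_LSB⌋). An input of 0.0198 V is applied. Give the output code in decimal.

code 16

With 32 levels over 2.048 V, one step is 64.000 mV.
Input sits at 16.309 steps above V_low.
⌊·⌋(16.309) = 16.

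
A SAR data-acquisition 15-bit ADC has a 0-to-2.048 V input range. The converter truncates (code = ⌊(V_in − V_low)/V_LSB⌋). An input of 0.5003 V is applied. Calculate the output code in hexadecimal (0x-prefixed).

code 0x1F44 (decimal 8004)

Full-scale span = 2.048 V; LSB = 2.048/2^15 = 62.50 µV.
(V_in − V_low)/LSB = (0.5003 − 0) / 6.25e-05 = 8004.800.
So the output code is 8004.
In hexadecimal (0x-prefixed): 0x1F44.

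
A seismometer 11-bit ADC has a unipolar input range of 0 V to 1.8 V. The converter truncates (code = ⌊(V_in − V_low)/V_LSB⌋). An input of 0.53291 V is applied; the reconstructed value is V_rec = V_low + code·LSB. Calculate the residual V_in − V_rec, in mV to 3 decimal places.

0.293 mV

One LSB is 1.8 V / 2048 = 0.879 mV.
(V_in − V_low)/LSB = (0.53291 − 0)/0.000878906 = 606.3332 → code 606 (floor).
Reconstructed: 0.53261719 V.
Difference: 0.000292812 V → 0.293 mV.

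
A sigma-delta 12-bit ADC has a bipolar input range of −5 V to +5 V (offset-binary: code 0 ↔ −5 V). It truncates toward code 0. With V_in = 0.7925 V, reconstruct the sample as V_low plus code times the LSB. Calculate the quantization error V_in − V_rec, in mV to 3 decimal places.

1.484 mV

LSB = 10/2^12 = 2.441 mV.
Scaled input = 2372.6080 LSBs, so code = 2372.
V_rec = (−5) + 2372·0.00244141 = 0.79101562 V.
Error = 0.7925 − 0.79101562 = 0.00148438 V = 1.484 mV.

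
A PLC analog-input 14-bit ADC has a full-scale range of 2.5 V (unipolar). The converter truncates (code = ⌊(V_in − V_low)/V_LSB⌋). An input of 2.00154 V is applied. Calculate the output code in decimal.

code 13117

Full-scale span = 2.5 V; LSB = 2.5/2^14 = 152.59 µV.
(V_in − V_low)/LSB = (2.00154 − 0) / 0.000152588 = 13117.293.
⌊·⌋(13117.293) = 13117.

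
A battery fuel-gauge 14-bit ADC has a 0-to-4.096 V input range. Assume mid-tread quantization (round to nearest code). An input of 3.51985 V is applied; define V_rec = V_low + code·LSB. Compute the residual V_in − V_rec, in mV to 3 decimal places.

0.100 mV

Step size: 4.096 V ÷ 2^14 = 250.00 µV.
Scaled input = 14079.4000 LSBs, so code = 14079.
Reconstructed: 3.51975 V.
V_in − V_rec = 0.0001 V = 0.100 mV.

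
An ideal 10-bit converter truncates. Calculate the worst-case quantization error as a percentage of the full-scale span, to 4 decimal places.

0.0977 %

Truncating → worst-case error = 1 LSB = V_FS/2^10, so 100/1024 = 0.0976562 % of full scale.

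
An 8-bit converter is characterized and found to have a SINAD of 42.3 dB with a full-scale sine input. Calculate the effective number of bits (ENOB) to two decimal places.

ENOB = (SINAD − 1.76) / 6.02 = (42.3 − 1.76)/6.02 = 6.734.

6.73 bits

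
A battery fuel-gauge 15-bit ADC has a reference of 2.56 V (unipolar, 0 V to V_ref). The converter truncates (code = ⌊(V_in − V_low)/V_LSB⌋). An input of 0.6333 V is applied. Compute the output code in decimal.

code 8106

Full-scale span = 2.56 V; LSB = 2.56/2^15 = 78.12 µV.
Input sits at 8106.240 steps above V_low.
So the output code is 8106.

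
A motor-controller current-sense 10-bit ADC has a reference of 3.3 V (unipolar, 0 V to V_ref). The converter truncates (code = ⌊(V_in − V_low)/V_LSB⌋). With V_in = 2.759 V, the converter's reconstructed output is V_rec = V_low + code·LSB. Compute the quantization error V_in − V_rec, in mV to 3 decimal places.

0.406 mV

Step size: 3.3 V ÷ 2^10 = 3.223 mV.
(2.759 − 0)/0.00322266 = 856.1261; ⌊·⌋ gives code 856.
Reconstructed: 2.7585938 V.
Difference: 0.00040625 V → 0.406 mV.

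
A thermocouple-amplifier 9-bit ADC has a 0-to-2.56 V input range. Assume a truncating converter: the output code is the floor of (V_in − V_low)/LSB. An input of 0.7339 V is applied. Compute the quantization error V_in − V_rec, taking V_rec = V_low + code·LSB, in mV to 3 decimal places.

3.900 mV

Step size: 2.56 V ÷ 2^9 = 5.000 mV.
Scaled input = 146.7800 LSBs, so code = 146.
Reconstructed: 0.73 V.
Difference: 0.0039 V → 3.900 mV.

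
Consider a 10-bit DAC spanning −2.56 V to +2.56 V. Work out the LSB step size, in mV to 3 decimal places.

Full-scale span = 5.12 V.
LSB = 5.12 / 2^10 = 5.12 / 1024 = 0.005 V = 5.000 mV.

5.000 mV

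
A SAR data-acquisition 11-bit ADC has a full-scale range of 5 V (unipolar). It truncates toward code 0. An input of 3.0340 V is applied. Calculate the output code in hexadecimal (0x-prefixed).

LSB = 5 V / 2048 = 2.441 mV.
Input sits at 1242.726 steps above V_low.
So the output code is 1242.
In hexadecimal (0x-prefixed): 0x4DA.

code 0x4DA (decimal 1242)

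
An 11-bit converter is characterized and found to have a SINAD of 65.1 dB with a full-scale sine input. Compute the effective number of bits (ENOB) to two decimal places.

ENOB = (SINAD − 1.76) / 6.02 = (65.1 − 1.76)/6.02 = 10.522.

10.52 bits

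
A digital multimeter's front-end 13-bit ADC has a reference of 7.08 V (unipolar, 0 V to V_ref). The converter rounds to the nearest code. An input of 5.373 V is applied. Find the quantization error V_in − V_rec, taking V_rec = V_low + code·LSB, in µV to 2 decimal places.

-90.82 µV

LSB = 7.08/2^13 = 0.864 mV.
(V_in − V_low)/LSB = (5.373 − 0)/0.000864258 = 6216.8949 → code 6217 (round).
Reconstructed: 5.3730908 V.
V_in − V_rec = -9.08203e-05 V = -90.82 µV.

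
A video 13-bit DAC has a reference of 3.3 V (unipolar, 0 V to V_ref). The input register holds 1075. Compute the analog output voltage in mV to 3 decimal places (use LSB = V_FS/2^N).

433.044 mV

LSB = 3.3 V / 2^13 = 402.83 µV.
V_out = 0 + 1075 × 0.000402832 V = 0.433044 V.
= 433.044 mV.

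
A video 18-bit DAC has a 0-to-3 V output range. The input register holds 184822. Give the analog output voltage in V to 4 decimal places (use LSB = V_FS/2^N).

LSB = 3 V / 2^18 = 11.44 µV.
V_out = 0 + 184822 × 1.14441e-05 V = 2.11512 V.

2.1151 V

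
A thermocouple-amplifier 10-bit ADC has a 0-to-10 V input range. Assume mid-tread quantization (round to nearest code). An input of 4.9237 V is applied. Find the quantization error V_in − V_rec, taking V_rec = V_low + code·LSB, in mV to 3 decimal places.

LSB = 10/2^10 = 9.766 mV.
(4.9237 − 0)/0.00976562 = 504.1869; round gives code 504.
Reconstructed: 4.921875 V.
Difference: 0.001825 V → 1.825 mV.

1.825 mV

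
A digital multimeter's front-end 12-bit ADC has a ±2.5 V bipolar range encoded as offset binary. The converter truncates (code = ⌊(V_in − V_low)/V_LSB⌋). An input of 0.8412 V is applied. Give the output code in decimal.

code 2737

LSB = 5 V / 4096 = 1.221 mV.
Input sits at 2737.111 steps above V_low.
⌊·⌋(2737.111) = 2737.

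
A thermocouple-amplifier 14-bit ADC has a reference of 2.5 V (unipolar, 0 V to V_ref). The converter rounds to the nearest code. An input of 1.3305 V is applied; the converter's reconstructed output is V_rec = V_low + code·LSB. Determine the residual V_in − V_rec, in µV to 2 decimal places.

-66.41 µV

Step size: 2.5 V ÷ 2^14 = 152.59 µV.
(1.3305 − 0)/0.000152588 = 8719.5648; round gives code 8720.
Reconstructed: 1.3305664 V.
Error = 1.3305 − 1.3305664 = -6.64063e-05 V = -66.41 µV.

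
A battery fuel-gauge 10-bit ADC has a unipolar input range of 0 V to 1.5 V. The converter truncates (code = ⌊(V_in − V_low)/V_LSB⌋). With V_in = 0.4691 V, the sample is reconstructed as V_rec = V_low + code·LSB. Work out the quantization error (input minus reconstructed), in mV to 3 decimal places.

Step size: 1.5 V ÷ 2^10 = 1.465 mV.
Scaled input = 320.2389 LSBs, so code = 320.
Reconstructed: 0.46875 V.
Difference: 0.00035 V → 0.350 mV.

0.350 mV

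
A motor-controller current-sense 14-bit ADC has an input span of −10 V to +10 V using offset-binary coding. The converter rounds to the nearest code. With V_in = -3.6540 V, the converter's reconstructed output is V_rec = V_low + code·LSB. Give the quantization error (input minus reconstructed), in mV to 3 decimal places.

One LSB is 20 V / 16384 = 1.221 mV.
(V_in − V_low)/LSB = (-3.6540 − (−10))/0.0012207 = 5198.6432 → code 5199 (round).
Code 5199 maps back to (−10) + 5199×0.0012207 V = -3.6535645 V.
V_in − V_rec = -0.000435547 V = -0.436 mV.

-0.436 mV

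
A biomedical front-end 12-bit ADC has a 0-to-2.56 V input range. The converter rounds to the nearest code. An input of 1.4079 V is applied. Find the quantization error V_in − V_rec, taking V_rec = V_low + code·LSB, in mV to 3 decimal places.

Step size: 2.56 V ÷ 2^12 = 0.625 mV.
(1.4079 − 0)/0.000625 = 2252.6400; round gives code 2253.
V_rec = 0 + 2253·0.000625 = 1.408125 V.
Error = 1.4079 − 1.408125 = -0.000225 V = -0.225 mV.

-0.225 mV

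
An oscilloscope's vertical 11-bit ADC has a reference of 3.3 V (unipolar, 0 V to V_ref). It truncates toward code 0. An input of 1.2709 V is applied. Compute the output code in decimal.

code 788

LSB = 3.3 V / 2048 = 1.611 mV.
Input sits at 788.728 steps above V_low.
So the output code is 788.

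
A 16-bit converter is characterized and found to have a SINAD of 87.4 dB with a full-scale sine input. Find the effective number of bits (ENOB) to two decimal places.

14.23 bits

ENOB = (SINAD − 1.76) / 6.02 = (87.4 − 1.76)/6.02 = 14.226.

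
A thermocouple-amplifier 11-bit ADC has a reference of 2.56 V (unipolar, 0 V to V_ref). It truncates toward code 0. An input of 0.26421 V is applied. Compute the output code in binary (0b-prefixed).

With 2048 levels over 2.56 V, one step is 1.250 mV.
Input sits at 211.368 steps above V_low.
⌊·⌋(211.368) = 211.
In binary (0b-prefixed): 0b11010011.

code 0b11010011 (decimal 211)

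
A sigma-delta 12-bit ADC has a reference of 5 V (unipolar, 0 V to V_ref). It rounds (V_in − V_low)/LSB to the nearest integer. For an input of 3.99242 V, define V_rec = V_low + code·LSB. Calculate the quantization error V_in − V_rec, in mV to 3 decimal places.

-0.500 mV

One LSB is 5 V / 4096 = 1.221 mV.
(V_in − V_low)/LSB = (3.99242 − 0)/0.0012207 = 3270.5905 → code 3271 (round).
V_rec = 0 + 3271·0.0012207 = 3.9929199 V.
Difference: -0.000499922 V → -0.500 mV.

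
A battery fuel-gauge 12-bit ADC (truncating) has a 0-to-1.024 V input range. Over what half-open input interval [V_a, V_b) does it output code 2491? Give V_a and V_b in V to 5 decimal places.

[0.62275 V, 0.62300 V)

LSB = 1.024/2^12 = 250.00 µV.
V_a = V_low + 2491·LSB = 0.62275 V; V_b = V_low + 2492·LSB = 0.623 V.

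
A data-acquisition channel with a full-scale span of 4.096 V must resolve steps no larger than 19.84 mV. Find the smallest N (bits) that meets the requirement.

8 bits

Number of steps required ≥ 4.096 V / 19.84 mV = 206.45.
Need 2^N ≥ 206.45; 2^7 = 128, 2^8 = 256.
Minimum N = 8.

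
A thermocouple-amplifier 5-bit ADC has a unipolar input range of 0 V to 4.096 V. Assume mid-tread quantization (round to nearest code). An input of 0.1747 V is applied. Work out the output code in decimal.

With 32 levels over 4.096 V, one step is 128.000 mV.
Input sits at 1.365 steps above V_low.
Round → code 1.

code 1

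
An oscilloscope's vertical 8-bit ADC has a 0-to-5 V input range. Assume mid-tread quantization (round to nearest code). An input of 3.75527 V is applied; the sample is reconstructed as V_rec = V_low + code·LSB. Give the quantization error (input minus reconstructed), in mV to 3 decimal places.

LSB = 5/2^8 = 19.531 mV.
Scaled input = 192.2698 LSBs, so code = 192.
V_rec = 0 + 192·0.0195312 = 3.75 V.
V_in − V_rec = 0.00527 V = 5.270 mV.

5.270 mV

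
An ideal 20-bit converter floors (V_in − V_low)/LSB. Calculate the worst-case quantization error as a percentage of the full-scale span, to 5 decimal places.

Truncating → worst-case error = 1 LSB = V_FS/2^20, so 100/1048576 = 9.53674e-05 % of full scale.

0.00010 %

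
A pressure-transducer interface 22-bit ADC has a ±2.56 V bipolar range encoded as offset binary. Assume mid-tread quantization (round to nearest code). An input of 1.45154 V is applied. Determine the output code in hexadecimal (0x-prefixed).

Full-scale span = 5.12 V; LSB = 5.12/2^22 = 1.22 µV.
(V_in − V_low)/LSB = (1.45154 − (−2.56)) / 1.2207e-06 = 3286253.568.
round(3286253.568) = 3286254.
In hexadecimal (0x-prefixed): 0x3224EE.

code 0x3224EE (decimal 3286254)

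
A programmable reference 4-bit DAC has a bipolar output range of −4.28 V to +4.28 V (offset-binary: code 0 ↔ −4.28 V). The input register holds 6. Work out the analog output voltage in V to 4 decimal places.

LSB = 8.56 V / 2^4 = 0.5350 V.
V_out = (−4.28) + 6 × 0.535 V = -1.07 V.

-1.0700 V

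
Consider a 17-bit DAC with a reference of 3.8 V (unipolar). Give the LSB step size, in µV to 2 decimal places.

28.99 µV

Full-scale span = 3.8 V.
LSB = 3.8 / 2^17 = 3.8 / 131072 = 2.89917e-05 V = 28.99 µV.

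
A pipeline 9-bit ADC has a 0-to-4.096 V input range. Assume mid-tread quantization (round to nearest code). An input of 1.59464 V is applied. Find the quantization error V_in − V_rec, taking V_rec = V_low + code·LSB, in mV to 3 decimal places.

Step size: 4.096 V ÷ 2^9 = 8.000 mV.
Scaled input = 199.3300 LSBs, so code = 199.
V_rec = 0 + 199·0.008 = 1.592 V.
Difference: 0.00264 V → 2.640 mV.

2.640 mV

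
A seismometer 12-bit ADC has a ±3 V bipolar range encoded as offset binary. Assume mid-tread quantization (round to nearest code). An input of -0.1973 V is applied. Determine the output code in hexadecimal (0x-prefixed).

code 0x779 (decimal 1913)

LSB = 6 V / 4096 = 1.465 mV.
(V_in − V_low)/LSB = (-0.1973 − (−3)) / 0.00146484 = 1913.310.
Round → code 1913.
In hexadecimal (0x-prefixed): 0x779.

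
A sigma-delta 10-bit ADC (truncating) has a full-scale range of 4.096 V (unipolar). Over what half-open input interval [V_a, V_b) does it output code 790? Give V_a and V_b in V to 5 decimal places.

LSB = 4.096/2^10 = 4.000 mV.
V_a = V_low + 790·LSB = 3.16 V; V_b = V_low + 791·LSB = 3.164 V.

[3.16000 V, 3.16400 V)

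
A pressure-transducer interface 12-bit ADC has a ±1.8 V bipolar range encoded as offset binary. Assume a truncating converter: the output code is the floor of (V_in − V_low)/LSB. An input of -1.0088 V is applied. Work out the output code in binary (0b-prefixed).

LSB = 3.6 V / 4096 = 0.879 mV.
Input sits at 900.210 steps above V_low.
Floor → code 900.
In binary (0b-prefixed): 0b1110000100.

code 0b1110000100 (decimal 900)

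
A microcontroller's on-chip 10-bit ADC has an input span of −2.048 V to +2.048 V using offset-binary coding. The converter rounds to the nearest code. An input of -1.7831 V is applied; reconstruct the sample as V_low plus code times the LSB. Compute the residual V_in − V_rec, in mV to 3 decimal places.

0.900 mV

LSB = 4.096/2^10 = 4.000 mV.
(-1.7831 − (−2.048))/0.004 = 66.2250; round gives code 66.
Code 66 maps back to (−2.048) + 66×0.004 V = -1.784 V.
V_in − V_rec = 0.0009 V = 0.900 mV.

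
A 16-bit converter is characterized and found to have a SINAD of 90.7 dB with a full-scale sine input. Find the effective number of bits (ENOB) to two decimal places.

ENOB = (SINAD − 1.76) / 6.02 = (90.7 − 1.76)/6.02 = 14.774.

14.77 bits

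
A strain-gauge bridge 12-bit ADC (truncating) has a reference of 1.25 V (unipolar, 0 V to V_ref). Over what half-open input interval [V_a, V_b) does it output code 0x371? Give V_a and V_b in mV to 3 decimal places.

[268.860 mV, 269.165 mV)

LSB = 1.25/2^12 = 305.18 µV.
Code 0x371 = 881 decimal.
V_a = V_low + 881·LSB = 0.26886 V; V_b = V_low + 882·LSB = 0.269165 V.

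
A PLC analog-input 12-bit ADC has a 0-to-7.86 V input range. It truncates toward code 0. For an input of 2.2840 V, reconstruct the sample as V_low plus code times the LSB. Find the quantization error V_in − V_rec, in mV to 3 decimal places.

One LSB is 7.86 V / 4096 = 1.919 mV.
Scaled input = 1190.2372 LSBs, so code = 1190.
Reconstructed: 2.2835449 V.
Error = 2.2840 − 2.2835449 = 0.000455078 V = 0.455 mV.

0.455 mV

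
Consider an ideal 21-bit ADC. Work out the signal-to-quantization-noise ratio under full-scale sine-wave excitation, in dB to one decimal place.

128.2 dB

SNR ≈ 6.02·N + 1.76 dB = 6.02·21 + 1.76 = 128.18 dB.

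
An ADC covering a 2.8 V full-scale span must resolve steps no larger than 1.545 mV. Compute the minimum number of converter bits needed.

Number of steps required ≥ 2.8 V / 1.545 mV = 1812.30.
Need 2^N ≥ 1812.30; 2^10 = 1024, 2^11 = 2048.
Minimum N = 11.

11 bits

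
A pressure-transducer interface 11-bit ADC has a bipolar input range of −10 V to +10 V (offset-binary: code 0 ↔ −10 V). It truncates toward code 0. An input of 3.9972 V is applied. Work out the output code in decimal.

code 1433

LSB = 20 V / 2048 = 9.766 mV.
(V_in − V_low)/LSB = (3.9972 − (−10)) / 0.00976562 = 1433.313.
⌊·⌋(1433.313) = 1433.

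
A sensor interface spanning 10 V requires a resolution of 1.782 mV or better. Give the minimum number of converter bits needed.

Number of steps required ≥ 10 V / 1.782 mV = 5611.67.
Need 2^N ≥ 5611.67; 2^12 = 4096, 2^13 = 8192.
Minimum N = 13.

13 bits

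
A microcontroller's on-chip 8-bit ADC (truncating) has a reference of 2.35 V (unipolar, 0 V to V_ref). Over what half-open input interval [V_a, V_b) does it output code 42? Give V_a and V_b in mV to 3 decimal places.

LSB = 2.35/2^8 = 9.180 mV.
V_a = V_low + 42·LSB = 0.385547 V; V_b = V_low + 43·LSB = 0.394727 V.

[385.547 mV, 394.727 mV)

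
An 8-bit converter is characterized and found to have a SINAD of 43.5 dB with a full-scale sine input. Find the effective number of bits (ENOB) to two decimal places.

6.93 bits

ENOB = (SINAD − 1.76) / 6.02 = (43.5 − 1.76)/6.02 = 6.934.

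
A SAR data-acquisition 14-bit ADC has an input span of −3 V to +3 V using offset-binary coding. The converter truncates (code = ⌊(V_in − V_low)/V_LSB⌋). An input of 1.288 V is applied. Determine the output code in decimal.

code 11709

Full-scale span = 6 V; LSB = 6/2^14 = 366.21 µV.
(V_in − V_low)/LSB = (1.288 − (−3)) / 0.000366211 = 11709.099.
So the output code is 11709.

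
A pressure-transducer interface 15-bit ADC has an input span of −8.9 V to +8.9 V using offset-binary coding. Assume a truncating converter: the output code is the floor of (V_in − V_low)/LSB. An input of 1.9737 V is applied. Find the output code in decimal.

code 20017

LSB = 17.8 V / 32768 = 0.543 mV.
(1.9737 − (−8.9)) / 0.000543213 = 20017.382 LSBs.
So the output code is 20017.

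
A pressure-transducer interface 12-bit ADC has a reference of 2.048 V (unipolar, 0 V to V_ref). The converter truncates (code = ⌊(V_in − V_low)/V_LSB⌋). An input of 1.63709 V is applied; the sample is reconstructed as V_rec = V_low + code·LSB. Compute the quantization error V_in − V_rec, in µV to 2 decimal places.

90.00 µV

Step size: 2.048 V ÷ 2^12 = 0.500 mV.
(V_in − V_low)/LSB = (1.63709 − 0)/0.0005 = 3274.1800 → code 3274 (floor).
Reconstructed: 1.637 V.
V_in − V_rec = 9e-05 V = 90.00 µV.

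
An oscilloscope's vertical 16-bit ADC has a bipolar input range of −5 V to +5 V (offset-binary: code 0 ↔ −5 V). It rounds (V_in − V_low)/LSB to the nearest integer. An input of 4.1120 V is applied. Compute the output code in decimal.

Full-scale span = 10 V; LSB = 10/2^16 = 152.59 µV.
(V_in − V_low)/LSB = (4.1120 − (−5)) / 0.000152588 = 59716.403.
So the output code is 59716.

code 59716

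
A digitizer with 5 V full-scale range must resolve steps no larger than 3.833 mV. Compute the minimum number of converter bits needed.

11 bits

Number of steps required ≥ 5 V / 3.833 mV = 1304.46.
Need 2^N ≥ 1304.46; 2^10 = 1024, 2^11 = 2048.
Minimum N = 11.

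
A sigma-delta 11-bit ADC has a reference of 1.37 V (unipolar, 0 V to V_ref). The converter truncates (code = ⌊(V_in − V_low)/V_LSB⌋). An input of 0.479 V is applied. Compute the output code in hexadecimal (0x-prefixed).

code 0x2CC (decimal 716)

LSB = 1.37 V / 2048 = 0.669 mV.
Input sits at 716.053 steps above V_low.
So the output code is 716.
In hexadecimal (0x-prefixed): 0x2CC.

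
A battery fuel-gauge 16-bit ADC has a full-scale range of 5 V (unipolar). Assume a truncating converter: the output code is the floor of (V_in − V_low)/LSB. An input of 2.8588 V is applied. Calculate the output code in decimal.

Full-scale span = 5 V; LSB = 5/2^16 = 76.29 µV.
(2.8588 − 0) / 7.62939e-05 = 37470.863 LSBs.
Floor → code 37470.

code 37470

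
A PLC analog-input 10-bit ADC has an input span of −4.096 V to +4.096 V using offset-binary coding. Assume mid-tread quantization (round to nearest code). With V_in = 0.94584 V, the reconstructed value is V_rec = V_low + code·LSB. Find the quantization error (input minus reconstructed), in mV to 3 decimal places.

1.840 mV

LSB = 8.192/2^10 = 8.000 mV.
(0.94584 − (−4.096))/0.008 = 630.2300; round gives code 630.
V_rec = (−4.096) + 630·0.008 = 0.944 V.
V_in − V_rec = 0.00184 V = 1.840 mV.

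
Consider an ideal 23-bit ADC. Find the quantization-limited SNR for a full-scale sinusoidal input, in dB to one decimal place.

140.2 dB

SNR ≈ 6.02·N + 1.76 dB = 6.02·23 + 1.76 = 140.22 dB.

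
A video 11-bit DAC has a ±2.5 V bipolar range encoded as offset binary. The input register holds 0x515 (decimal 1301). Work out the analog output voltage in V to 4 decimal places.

LSB = 5 V / 2^11 = 2.441 mV.
Code 0x515 = 1301 decimal.
V_out = (−2.5) + 1301 × 0.00244141 V = 0.67627 V.

0.6763 V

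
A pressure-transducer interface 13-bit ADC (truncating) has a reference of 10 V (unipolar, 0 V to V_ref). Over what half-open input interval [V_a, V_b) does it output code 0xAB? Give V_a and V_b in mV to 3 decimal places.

LSB = 10/2^13 = 1.221 mV.
Code 0xAB = 171 decimal.
V_a = V_low + 171·LSB = 0.20874 V; V_b = V_low + 172·LSB = 0.209961 V.

[208.740 mV, 209.961 mV)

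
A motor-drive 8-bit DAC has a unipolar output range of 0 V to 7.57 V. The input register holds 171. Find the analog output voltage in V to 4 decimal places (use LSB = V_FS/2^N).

5.0565 V

LSB = 7.57 V / 2^8 = 29.570 mV.
V_out = 0 + 171 × 0.0295703 V = 5.05652 V.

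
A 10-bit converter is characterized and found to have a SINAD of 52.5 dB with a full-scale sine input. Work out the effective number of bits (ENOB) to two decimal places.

8.43 bits

ENOB = (SINAD − 1.76) / 6.02 = (52.5 − 1.76)/6.02 = 8.429.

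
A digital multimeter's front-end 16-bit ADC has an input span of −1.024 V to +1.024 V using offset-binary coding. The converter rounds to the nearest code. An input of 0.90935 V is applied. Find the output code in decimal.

LSB = 2.048 V / 65536 = 31.25 µV.
(0.90935 − (−1.024)) / 3.125e-05 = 61867.200 LSBs.
Round → code 61867.

code 61867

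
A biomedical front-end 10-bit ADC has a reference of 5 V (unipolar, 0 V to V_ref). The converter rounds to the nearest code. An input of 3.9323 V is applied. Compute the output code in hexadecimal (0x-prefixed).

code 0x325 (decimal 805)

LSB = 5 V / 1024 = 4.883 mV.
(3.9323 − 0) / 0.00488281 = 805.335 LSBs.
Round → code 805.
In hexadecimal (0x-prefixed): 0x325.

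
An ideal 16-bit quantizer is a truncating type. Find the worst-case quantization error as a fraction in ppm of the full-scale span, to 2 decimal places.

Truncating → worst-case error = 1 LSB = V_FS/2^16, so 1e+06/65536 = 15.2588 ppm of full scale.

15.26 ppm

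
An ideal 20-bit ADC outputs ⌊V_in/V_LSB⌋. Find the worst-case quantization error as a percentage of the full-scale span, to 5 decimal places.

0.00010 %

Truncating → worst-case error = 1 LSB = V_FS/2^20, so 100/1048576 = 9.53674e-05 % of full scale.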